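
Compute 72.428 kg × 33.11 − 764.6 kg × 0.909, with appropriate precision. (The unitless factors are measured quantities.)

1703 kg

72.428 × 33.11 = 2398.09108 → 2398 kg (4 s.f., last digit at the 10^0 place).
764.6 × 0.909 = 695.0214 → 695 kg (3 s.f., last digit at the 10^0 place).
Difference: 1703.06968 kg; keep the coarser place, 10^0.
Result: 1703 kg.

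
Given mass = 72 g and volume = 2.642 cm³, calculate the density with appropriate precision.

density = 72 g ÷ 2.642 cm³ = 27.2520817562… g/cm³.
72 has 2 significant figures; 2.642 has 4.
Division/multiplication keeps the fewest: 2 significant figures.
Rounded: 27 g/cm³.

27 g/cm³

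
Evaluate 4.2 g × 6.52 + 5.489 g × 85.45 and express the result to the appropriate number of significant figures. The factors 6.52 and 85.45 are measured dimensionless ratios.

4.2 × 6.52 = 27.384 → 27 g (2 s.f., last digit at the 10^0 place).
5.489 × 85.45 = 469.03505 → 469.0 g (4 s.f., last digit at the 10^-1 place).
Sum: 496.41905 g; keep the coarser place, 10^0.
Result: 496 g.

496 g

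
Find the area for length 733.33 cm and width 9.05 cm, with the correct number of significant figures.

6.64 × 10³ cm²

area = 733.33 cm × 9.05 cm = 6636.6365 cm².
733.33 has 5 significant figures; 9.05 has 3.
Division/multiplication keeps the fewest: 3 significant figures.
Rounded: 6.64 × 10³ cm².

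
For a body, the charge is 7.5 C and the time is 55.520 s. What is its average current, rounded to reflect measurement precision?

0.14 A

average current = 7.5 C ÷ 55.520 s = 0.135086455331… A.
7.5 has 2 significant figures; 55.520 has 5.
Division/multiplication keeps the fewest: 2 significant figures.
Rounded: 0.14 A.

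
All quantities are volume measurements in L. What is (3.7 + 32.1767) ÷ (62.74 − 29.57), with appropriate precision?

1.08

3.7 + 32.1767 = 35.8767, limited to 1 d.p. → 3 s.f.; 62.74 − 29.57 = 33.17, limited to 2 d.p. → 4 s.f.
Carrying full precision, 35.8767 ÷ 33.17 = 1.08160084414…; keep min(3, 4) = 3 s.f.
Rounded to 3 significant figures: 1.08.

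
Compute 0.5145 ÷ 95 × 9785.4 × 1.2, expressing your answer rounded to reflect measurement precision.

64

0.5145 ÷ 95 × 9785.4 × 1.2 = 63.5947995789…
Multiplication/division keeps the fewest significant figures: 0.5145 → 4 s.f., 95 → 2 s.f., 9785.4 → 5 s.f., 1.2 → 2 s.f.; limit is 2.
Rounded to 2 significant figures: 64.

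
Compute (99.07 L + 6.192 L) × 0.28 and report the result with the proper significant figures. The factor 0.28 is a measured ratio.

99.07 L + 6.192 L = 105.262 L; the sum is limited to 2 decimal places (5 s.f.).
Carrying full precision, 105.262 × 0.28 = 29.47336 L; 0.28 has 2 s.f., so the result keeps min(5, 2) = 2 s.f.
Rounded to 2 significant figures: 29 L.

29 L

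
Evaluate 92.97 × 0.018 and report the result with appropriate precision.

1.7

92.97 × 0.018 = 1.67346
Multiplication/division keeps the fewest significant figures: 92.97 → 4 s.f., 0.018 → 2 s.f.; limit is 2.
Rounded to 2 significant figures: 1.7.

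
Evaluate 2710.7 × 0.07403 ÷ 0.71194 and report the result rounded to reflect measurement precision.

281.9

2710.7 × 0.07403 ÷ 0.71194 = 281.868023991…
Multiplication/division keeps the fewest significant figures: 2710.7 → 5 s.f., 0.07403 → 4 s.f., 0.71194 → 5 s.f.; limit is 4.
Rounded to 4 significant figures: 281.9.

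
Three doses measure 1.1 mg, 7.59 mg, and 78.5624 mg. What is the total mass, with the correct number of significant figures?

1.1 mg + 7.59 mg + 78.5624 mg = 87.2524 mg.
Addition/subtraction keeps the fewest decimal places: 1.1 → 1 decimal place, 7.59 → 2 decimal places, 78.5624 → 4 decimal places; limit is 1.
Rounded to 1 decimal place: 87.3 mg.

87.3 mg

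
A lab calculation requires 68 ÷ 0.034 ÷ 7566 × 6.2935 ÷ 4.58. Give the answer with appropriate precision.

0.36

68 ÷ 0.034 ÷ 7566 × 6.2935 ÷ 4.58 = 0.363237281934…
Multiplication/division keeps the fewest significant figures: 68 → 2 s.f., 0.034 → 2 s.f., 7566 → 4 s.f., 6.2935 → 5 s.f., 4.58 → 3 s.f.; limit is 2.
Rounded to 2 significant figures: 0.36.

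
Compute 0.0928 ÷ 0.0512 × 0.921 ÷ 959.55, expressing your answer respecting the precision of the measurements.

0.00174

0.0928 ÷ 0.0512 × 0.921 ÷ 959.55 = 0.00173968266375…
Multiplication/division keeps the fewest significant figures: 0.0928 → 3 s.f., 0.0512 → 3 s.f., 0.921 → 3 s.f., 959.55 → 5 s.f.; limit is 3.
Rounded to 3 significant figures: 0.00174.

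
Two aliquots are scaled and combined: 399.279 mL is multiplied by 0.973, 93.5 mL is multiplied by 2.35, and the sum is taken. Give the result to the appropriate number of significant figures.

399.279 × 0.973 = 388.498467 → 388 mL (3 s.f., last digit at the 10^0 place).
93.5 × 2.35 = 219.725 → 2.20 × 10^2 mL (3 s.f., last digit at the 10^0 place).
Sum: 608.223467 mL; keep the coarser place, 10^0.
Result: 6.08 × 10^2 mL.

6.08 × 10^2 mL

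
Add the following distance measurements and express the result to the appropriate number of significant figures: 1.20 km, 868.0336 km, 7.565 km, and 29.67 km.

1.20 km + 868.0336 km + 7.565 km + 29.67 km = 906.4686 km.
Addition/subtraction keeps the fewest decimal places: 1.20 → 2 decimal places, 868.0336 → 4 decimal places, 7.565 → 3 decimal places, 29.67 → 2 decimal places; limit is 2.
Rounded to 2 decimal places: 906.47 km.

906.47 km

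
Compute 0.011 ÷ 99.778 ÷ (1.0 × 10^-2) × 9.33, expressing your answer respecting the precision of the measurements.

0.011 ÷ 99.778 ÷ (1.0 × 10^-2) × 9.33 = 0.102858345527…
Multiplication/division keeps the fewest significant figures: 0.011 → 2 s.f., 99.778 → 5 s.f., 1.0 × 10^-2 → 2 s.f., 9.33 → 3 s.f.; limit is 2.
Rounded to 2 significant figures: 0.10.

0.10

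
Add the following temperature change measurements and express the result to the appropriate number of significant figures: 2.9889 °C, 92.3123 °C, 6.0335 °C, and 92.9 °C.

194.2 °C

2.9889 °C + 92.3123 °C + 6.0335 °C + 92.9 °C = 194.2347 °C.
Addition/subtraction keeps the fewest decimal places: 2.9889 → 4 decimal places, 92.3123 → 4 decimal places, 6.0335 → 4 decimal places, 92.9 → 1 decimal place; limit is 1.
Rounded to 1 decimal place: 194.2 °C.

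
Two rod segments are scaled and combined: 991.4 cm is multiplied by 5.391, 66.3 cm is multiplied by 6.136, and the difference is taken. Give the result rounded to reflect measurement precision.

4938 cm

991.4 × 5.391 = 5344.6374 → 5345 cm (4 s.f., last digit at the 10^0 place).
66.3 × 6.136 = 406.8168 → 407 cm (3 s.f., last digit at the 10^0 place).
Difference: 4937.8206 cm; keep the coarser place, 10^0.
Result: 4938 cm.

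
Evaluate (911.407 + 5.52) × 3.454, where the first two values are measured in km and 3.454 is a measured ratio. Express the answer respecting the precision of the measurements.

911.407 km + 5.52 km = 916.927 km; the sum is limited to 2 decimal places (5 s.f.).
Carrying full precision, 916.927 × 3.454 = 3167.065858 km; 3.454 has 4 s.f., so the result keeps min(5, 4) = 4 s.f.
Rounded to 4 significant figures: 3167 km.

3167 km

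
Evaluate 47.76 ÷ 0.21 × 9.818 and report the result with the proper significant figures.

2.2 × 10³

47.76 ÷ 0.21 × 9.818 = 2232.89371429…
Multiplication/division keeps the fewest significant figures: 47.76 → 4 s.f., 0.21 → 2 s.f., 9.818 → 4 s.f.; limit is 2.
Rounded to 2 significant figures: 2.2 × 10³.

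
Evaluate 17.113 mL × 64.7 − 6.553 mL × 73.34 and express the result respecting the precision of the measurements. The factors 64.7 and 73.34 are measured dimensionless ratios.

17.113 × 64.7 = 1107.2111 → 1.11 × 10^3 mL (3 s.f., last digit at the 10^1 place).
6.553 × 73.34 = 480.59702 → 4.806 × 10^2 mL (4 s.f., last digit at the 10^-1 place).
Difference: 626.61408 mL; keep the coarser place, 10^1.
Result: 6.3 × 10^2 mL.

6.3 × 10^2 mL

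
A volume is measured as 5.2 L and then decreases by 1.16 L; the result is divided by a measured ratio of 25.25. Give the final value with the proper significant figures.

5.2 L − 1.16 L = 4.04 L; the difference is limited to 1 decimal place (2 s.f.).
Carrying full precision, 4.04 ÷ 25.25 = 0.16 L; 25.25 has 4 s.f., so the result keeps min(2, 4) = 2 s.f.
Rounded to 2 significant figures: 1.6 × 10^-1 L.

1.6 × 10^-1 L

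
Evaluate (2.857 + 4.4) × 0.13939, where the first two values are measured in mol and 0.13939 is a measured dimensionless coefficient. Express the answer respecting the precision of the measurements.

2.857 mol + 4.4 mol = 7.257 mol; the sum is limited to 1 decimal place (2 s.f.).
Carrying full precision, 7.257 × 0.13939 = 1.01155323 mol; 0.13939 has 5 s.f., so the result keeps min(2, 5) = 2 s.f.
Rounded to 2 significant figures: 1.0 mol.

1.0 mol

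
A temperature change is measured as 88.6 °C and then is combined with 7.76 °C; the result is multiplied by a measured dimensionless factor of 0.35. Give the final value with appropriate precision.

88.6 °C + 7.76 °C = 96.36 °C; the sum is limited to 1 decimal place (3 s.f.).
Carrying full precision, 96.36 × 0.35 = 33.726 °C; 0.35 has 2 s.f., so the result keeps min(3, 2) = 2 s.f.
Rounded to 2 significant figures: 34 °C.

34 °C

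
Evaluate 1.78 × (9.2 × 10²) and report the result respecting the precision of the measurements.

1.6 × 10³

1.78 × (9.2 × 10²) = 1637.6
Multiplication/division keeps the fewest significant figures: 1.78 → 3 s.f., 9.2 × 10² → 2 s.f.; limit is 2.
Rounded to 2 significant figures: 1.6 × 10³.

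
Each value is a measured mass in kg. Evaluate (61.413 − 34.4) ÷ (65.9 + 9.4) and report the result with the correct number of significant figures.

0.359

61.413 − 34.4 = 27.013, limited to 1 d.p. → 3 s.f.; 65.9 + 9.4 = 75.3, limited to 1 d.p. → 3 s.f.
Carrying full precision, 27.013 ÷ 75.3 = 0.358738379814…; keep min(3, 3) = 3 s.f.
Rounded to 3 significant figures: 0.359.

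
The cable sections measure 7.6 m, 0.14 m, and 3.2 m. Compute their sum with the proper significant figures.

10.9 m

7.6 m + 0.14 m + 3.2 m = 10.94 m.
Addition/subtraction keeps the fewest decimal places: 7.6 → 1 decimal place, 0.14 → 2 decimal places, 3.2 → 1 decimal place; limit is 1.
Rounded to 1 decimal place: 10.9 m.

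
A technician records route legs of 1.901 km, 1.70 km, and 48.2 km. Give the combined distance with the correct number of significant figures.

1.901 km + 1.70 km + 48.2 km = 51.801 km.
Addition/subtraction keeps the fewest decimal places: 1.901 → 3 decimal places, 1.70 → 2 decimal places, 48.2 → 1 decimal place; limit is 1.
Rounded to 1 decimal place: 51.8 km.

51.8 km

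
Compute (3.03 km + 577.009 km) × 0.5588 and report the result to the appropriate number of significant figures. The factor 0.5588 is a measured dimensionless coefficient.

3.03 km + 577.009 km = 580.039 km; the sum is limited to 2 decimal places (5 s.f.).
Carrying full precision, 580.039 × 0.5588 = 324.1257932 km; 0.5588 has 4 s.f., so the result keeps min(5, 4) = 4 s.f.
Rounded to 4 significant figures: 324.1 km.

324.1 km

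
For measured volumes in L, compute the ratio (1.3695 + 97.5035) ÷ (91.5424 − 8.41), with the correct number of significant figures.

1.3695 + 97.5035 = 98.8730, limited to 4 d.p. → 6 s.f.; 91.5424 − 8.41 = 83.1324, limited to 2 d.p. → 4 s.f.
Carrying full precision, 98.8730 ÷ 83.1324 = 1.18934374564…; keep min(6, 4) = 4 s.f.
Rounded to 4 significant figures: 1.189.

1.189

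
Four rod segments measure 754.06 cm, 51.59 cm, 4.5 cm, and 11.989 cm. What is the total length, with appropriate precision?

754.06 cm + 51.59 cm + 4.5 cm + 11.989 cm = 822.139 cm.
Addition/subtraction keeps the fewest decimal places: 754.06 → 2 decimal places, 51.59 → 2 decimal places, 4.5 → 1 decimal place, 11.989 → 3 decimal places; limit is 1.
Rounded to 1 decimal place: 822.1 cm.

822.1 cm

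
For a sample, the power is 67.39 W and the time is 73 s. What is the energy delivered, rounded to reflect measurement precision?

energy delivered = 67.39 W × 73 s = 4919.47 J.
67.39 has 4 significant figures; 73 has 2.
Division/multiplication keeps the fewest: 2 significant figures.
Rounded: 4.9 × 10³ J.

4.9 × 10³ J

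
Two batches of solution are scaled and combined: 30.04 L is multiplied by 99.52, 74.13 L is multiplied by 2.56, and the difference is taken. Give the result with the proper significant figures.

30.04 × 99.52 = 2989.5808 → 2990. L (4 s.f., last digit at the 10^0 place).
74.13 × 2.56 = 189.7728 → 1.90 × 10^2 L (3 s.f., last digit at the 10^0 place).
Difference: 2799.808 L; keep the coarser place, 10^0.
Result: 2.800 × 10^3 L.

2.800 × 10^3 L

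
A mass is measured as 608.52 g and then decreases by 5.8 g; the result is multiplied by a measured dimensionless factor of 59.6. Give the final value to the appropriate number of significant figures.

3.59 × 10⁴ g

608.52 g − 5.8 g = 602.72 g; the difference is limited to 1 decimal place (4 s.f.).
Carrying full precision, 602.72 × 59.6 = 35922.112 g; 59.6 has 3 s.f., so the result keeps min(4, 3) = 3 s.f.
Rounded to 3 significant figures: 3.59 × 10⁴ g.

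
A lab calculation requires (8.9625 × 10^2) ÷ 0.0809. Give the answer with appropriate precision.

1.11 × 10^4

(8.9625 × 10^2) ÷ 0.0809 = 11078.4919654…
Multiplication/division keeps the fewest significant figures: 8.9625 × 10^2 → 5 s.f., 0.0809 → 3 s.f.; limit is 3.
Rounded to 3 significant figures: 1.11 × 10^4.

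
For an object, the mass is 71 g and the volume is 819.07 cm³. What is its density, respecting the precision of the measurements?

0.087 g/cm³

density = 71 g ÷ 819.07 cm³ = 0.0866836778297… g/cm³.
71 has 2 significant figures; 819.07 has 5.
Division/multiplication keeps the fewest: 2 significant figures.
Rounded: 0.087 g/cm³.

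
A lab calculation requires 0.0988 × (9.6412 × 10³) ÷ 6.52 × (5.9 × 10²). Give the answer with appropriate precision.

0.0988 × (9.6412 × 10³) ÷ 6.52 × (5.9 × 10²) = 86197.0598773…
Multiplication/division keeps the fewest significant figures: 0.0988 → 3 s.f., 9.6412 × 10³ → 5 s.f., 6.52 → 3 s.f., 5.9 × 10² → 2 s.f.; limit is 2.
Rounded to 2 significant figures: 8.6 × 10⁴.

8.6 × 10⁴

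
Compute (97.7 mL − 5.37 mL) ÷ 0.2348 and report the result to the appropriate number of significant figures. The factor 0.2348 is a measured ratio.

97.7 mL − 5.37 mL = 92.33 mL; the difference is limited to 1 decimal place (3 s.f.).
Carrying full precision, 92.33 ÷ 0.2348 = 393.228279387… mL; 0.2348 has 4 s.f., so the result keeps min(3, 4) = 3 s.f.
Rounded to 3 significant figures: 393 mL.

393 mL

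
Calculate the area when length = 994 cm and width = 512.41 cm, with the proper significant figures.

5.09 × 10⁵ cm²

area = 994 cm × 512.41 cm = 509335.54 cm².
994 has 3 significant figures; 512.41 has 5.
Division/multiplication keeps the fewest: 3 significant figures.
Rounded: 5.09 × 10⁵ cm².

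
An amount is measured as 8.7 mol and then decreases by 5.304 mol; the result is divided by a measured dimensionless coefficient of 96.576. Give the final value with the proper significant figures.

0.035 mol

8.7 mol − 5.304 mol = 3.396 mol; the difference is limited to 1 decimal place (2 s.f.).
Carrying full precision, 3.396 ÷ 96.576 = 0.0351640159046… mol; 96.576 has 5 s.f., so the result keeps min(2, 5) = 2 s.f.
Rounded to 2 significant figures: 0.035 mol.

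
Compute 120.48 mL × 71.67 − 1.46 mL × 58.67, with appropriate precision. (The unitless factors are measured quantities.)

120.48 × 71.67 = 8634.8016 → 8635 mL (4 s.f., last digit at the 10^0 place).
1.46 × 58.67 = 85.6582 → 85.7 mL (3 s.f., last digit at the 10^-1 place).
Difference: 8549.1434 mL; keep the coarser place, 10^0.
Result: 8549 mL.

8549 mL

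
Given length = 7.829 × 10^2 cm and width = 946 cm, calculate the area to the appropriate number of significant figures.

7.41 × 10^5 cm²

area = 7.829 × 10^2 cm × 946 cm = 740623.4 cm².
7.829 × 10^2 has 4 significant figures; 946 has 3.
Division/multiplication keeps the fewest: 3 significant figures.
Rounded: 7.41 × 10^5 cm².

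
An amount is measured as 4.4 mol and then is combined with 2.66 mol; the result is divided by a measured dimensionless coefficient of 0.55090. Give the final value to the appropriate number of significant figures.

4.4 mol + 2.66 mol = 7.06 mol; the sum is limited to 1 decimal place (2 s.f.).
Carrying full precision, 7.06 ÷ 0.55090 = 12.8153929933… mol; 0.55090 has 5 s.f., so the result keeps min(2, 5) = 2 s.f.
Rounded to 2 significant figures: 13 mol.

13 mol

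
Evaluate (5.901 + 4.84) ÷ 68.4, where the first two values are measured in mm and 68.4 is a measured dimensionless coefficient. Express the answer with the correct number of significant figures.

0.157 mm

5.901 mm + 4.84 mm = 10.741 mm; the sum is limited to 2 decimal places (4 s.f.).
Carrying full precision, 10.741 ÷ 68.4 = 0.157032163743… mm; 68.4 has 3 s.f., so the result keeps min(4, 3) = 3 s.f.
Rounded to 3 significant figures: 0.157 mm.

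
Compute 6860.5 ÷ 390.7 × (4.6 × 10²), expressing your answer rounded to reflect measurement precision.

6860.5 ÷ 390.7 × (4.6 × 10²) = 8077.3739442…
Multiplication/division keeps the fewest significant figures: 6860.5 → 5 s.f., 390.7 → 4 s.f., 4.6 × 10² → 2 s.f.; limit is 2.
Rounded to 2 significant figures: 8.1 × 10³.

8.1 × 10³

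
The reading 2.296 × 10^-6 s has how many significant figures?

4

2.296 × 10^-6: in scientific notation every digit of the coefficient is significant.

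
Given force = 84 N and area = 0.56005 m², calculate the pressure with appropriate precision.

pressure = 84 N ÷ 0.56005 m² = 149.986608339… Pa.
84 has 2 significant figures; 0.56005 has 5.
Division/multiplication keeps the fewest: 2 significant figures.
Rounded: 1.5 × 10² Pa.

1.5 × 10² Pa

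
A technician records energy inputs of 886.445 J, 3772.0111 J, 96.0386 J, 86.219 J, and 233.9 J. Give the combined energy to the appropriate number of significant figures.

886.445 J + 3772.0111 J + 96.0386 J + 86.219 J + 233.9 J = 5074.6137 J.
Addition/subtraction keeps the fewest decimal places: 886.445 → 3 decimal places, 3772.0111 → 4 decimal places, 96.0386 → 4 decimal places, 86.219 → 3 decimal places, 233.9 → 1 decimal place; limit is 1.
Rounded to 1 decimal place: 5074.6 J.

5074.6 J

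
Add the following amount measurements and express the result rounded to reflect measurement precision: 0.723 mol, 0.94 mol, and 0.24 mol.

0.723 mol + 0.94 mol + 0.24 mol = 1.903 mol.
Addition/subtraction keeps the fewest decimal places: 0.723 → 3 decimal places, 0.94 → 2 decimal places, 0.24 → 2 decimal places; limit is 2.
Rounded to 2 decimal places: 1.90 mol.

1.90 mol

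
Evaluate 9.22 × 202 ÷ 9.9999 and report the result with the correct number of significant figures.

9.22 × 202 ÷ 9.9999 = 186.245862459…
Multiplication/division keeps the fewest significant figures: 9.22 → 3 s.f., 202 → 3 s.f., 9.9999 → 5 s.f.; limit is 3.
Rounded to 3 significant figures: 186.

186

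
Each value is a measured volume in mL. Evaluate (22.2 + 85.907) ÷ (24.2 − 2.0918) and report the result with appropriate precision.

22.2 + 85.907 = 108.107, limited to 1 d.p. → 4 s.f.; 24.2 − 2.0918 = 22.1082, limited to 1 d.p. → 3 s.f.
Carrying full precision, 108.107 ÷ 22.1082 = 4.88990510308…; keep min(4, 3) = 3 s.f.
Rounded to 3 significant figures: 4.89.

4.89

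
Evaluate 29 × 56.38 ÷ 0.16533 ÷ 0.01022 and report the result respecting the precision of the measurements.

29 × 56.38 ÷ 0.16533 ÷ 0.01022 = 967654.91729…
Multiplication/division keeps the fewest significant figures: 29 → 2 s.f., 56.38 → 4 s.f., 0.16533 → 5 s.f., 0.01022 → 4 s.f.; limit is 2.
Rounded to 2 significant figures: 9.7 × 10⁵.

9.7 × 10⁵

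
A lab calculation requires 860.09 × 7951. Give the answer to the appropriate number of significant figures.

860.09 × 7951 = 6838575.59
Multiplication/division keeps the fewest significant figures: 860.09 → 5 s.f., 7951 → 4 s.f.; limit is 4.
Rounded to 4 significant figures: 6.839 × 10⁶.

6.839 × 10⁶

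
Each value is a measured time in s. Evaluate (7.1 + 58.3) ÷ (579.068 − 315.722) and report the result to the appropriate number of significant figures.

0.248

7.1 + 58.3 = 65.4, limited to 1 d.p. → 3 s.f.; 579.068 − 315.722 = 263.346, limited to 3 d.p. → 6 s.f.
Carrying full precision, 65.4 ÷ 263.346 = 0.248342484792…; keep min(3, 6) = 3 s.f.
Rounded to 3 significant figures: 0.248.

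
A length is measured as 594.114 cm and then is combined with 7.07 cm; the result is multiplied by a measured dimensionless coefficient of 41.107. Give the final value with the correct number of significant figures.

594.114 cm + 7.07 cm = 601.184 cm; the sum is limited to 2 decimal places (5 s.f.).
Carrying full precision, 601.184 × 41.107 = 24712.870688 cm; 41.107 has 5 s.f., so the result keeps min(5, 5) = 5 s.f.
Rounded to 5 significant figures: 24713 cm.

24713 cm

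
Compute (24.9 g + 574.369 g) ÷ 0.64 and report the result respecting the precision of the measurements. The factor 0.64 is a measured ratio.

9.4 × 10² g

24.9 g + 574.369 g = 599.269 g; the sum is limited to 1 decimal place (4 s.f.).
Carrying full precision, 599.269 ÷ 0.64 = 936.3578125 g; 0.64 has 2 s.f., so the result keeps min(4, 2) = 2 s.f.
Rounded to 2 significant figures: 9.4 × 10² g.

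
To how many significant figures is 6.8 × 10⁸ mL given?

2

6.8 × 10⁸: in scientific notation every digit of the coefficient is significant.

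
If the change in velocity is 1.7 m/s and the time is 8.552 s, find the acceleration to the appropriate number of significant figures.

acceleration = 1.7 m/s ÷ 8.552 s = 0.198783910196… m/s².
1.7 has 2 significant figures; 8.552 has 4.
Division/multiplication keeps the fewest: 2 significant figures.
Rounded: 0.20 m/s².

0.20 m/s²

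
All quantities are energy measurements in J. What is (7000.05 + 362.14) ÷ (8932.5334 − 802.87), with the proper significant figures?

7000.05 + 362.14 = 7362.19, limited to 2 d.p. → 6 s.f.; 8932.5334 − 802.87 = 8129.6634, limited to 2 d.p. → 6 s.f.
Carrying full precision, 7362.19 ÷ 8129.6634 = 0.90559591926…; keep min(6, 6) = 6 s.f.
Rounded to 6 significant figures: 0.905596.

0.905596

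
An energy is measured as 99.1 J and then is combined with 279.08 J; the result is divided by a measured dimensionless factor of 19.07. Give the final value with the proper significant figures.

19.83 J

99.1 J + 279.08 J = 378.18 J; the sum is limited to 1 decimal place (4 s.f.).
Carrying full precision, 378.18 ÷ 19.07 = 19.8311484006… J; 19.07 has 4 s.f., so the result keeps min(4, 4) = 4 s.f.
Rounded to 4 significant figures: 19.83 J.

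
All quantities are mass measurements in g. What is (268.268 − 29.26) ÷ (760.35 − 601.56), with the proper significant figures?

1.5052

268.268 − 29.26 = 239.008, limited to 2 d.p. → 5 s.f.; 760.35 − 601.56 = 158.79, limited to 2 d.p. → 5 s.f.
Carrying full precision, 239.008 ÷ 158.79 = 1.50518294603…; keep min(5, 5) = 5 s.f.
Rounded to 5 significant figures: 1.5052.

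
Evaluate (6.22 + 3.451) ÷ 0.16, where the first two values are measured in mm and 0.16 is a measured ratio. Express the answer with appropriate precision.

6.22 mm + 3.451 mm = 9.671 mm; the sum is limited to 2 decimal places (3 s.f.).
Carrying full precision, 9.671 ÷ 0.16 = 60.44375 mm; 0.16 has 2 s.f., so the result keeps min(3, 2) = 2 s.f.
Rounded to 2 significant figures: 60. mm.

60. mm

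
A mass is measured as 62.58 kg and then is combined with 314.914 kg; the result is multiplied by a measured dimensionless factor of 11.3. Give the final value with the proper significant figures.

62.58 kg + 314.914 kg = 377.494 kg; the sum is limited to 2 decimal places (5 s.f.).
Carrying full precision, 377.494 × 11.3 = 4265.6822 kg; 11.3 has 3 s.f., so the result keeps min(5, 3) = 3 s.f.
Rounded to 3 significant figures: 4.27 × 10^3 kg.

4.27 × 10^3 kg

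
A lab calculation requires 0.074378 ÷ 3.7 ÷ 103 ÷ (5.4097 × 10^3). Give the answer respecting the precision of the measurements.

3.6 × 10^-8

0.074378 ÷ 3.7 ÷ 103 ÷ (5.4097 × 10^3) = 3.60771619376 × 10^-8…
Multiplication/division keeps the fewest significant figures: 0.074378 → 5 s.f., 3.7 → 2 s.f., 103 → 3 s.f., 5.4097 × 10^3 → 5 s.f.; limit is 2.
Rounded to 2 significant figures: 3.6 × 10^-8.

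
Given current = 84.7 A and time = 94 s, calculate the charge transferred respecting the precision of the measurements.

8.0 × 10³ C

charge transferred = 84.7 A × 94 s = 7961.8 C.
84.7 has 3 significant figures; 94 has 2.
Division/multiplication keeps the fewest: 2 significant figures.
Rounded: 8.0 × 10³ C.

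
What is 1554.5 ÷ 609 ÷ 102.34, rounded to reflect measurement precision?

0.0249

1554.5 ÷ 609 ÷ 102.34 = 0.0249418131326…
Multiplication/division keeps the fewest significant figures: 1554.5 → 5 s.f., 609 → 3 s.f., 102.34 → 5 s.f.; limit is 3.
Rounded to 3 significant figures: 0.0249.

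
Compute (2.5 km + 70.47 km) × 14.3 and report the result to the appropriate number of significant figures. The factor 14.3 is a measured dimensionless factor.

2.5 km + 70.47 km = 72.97 km; the sum is limited to 1 decimal place (3 s.f.).
Carrying full precision, 72.97 × 14.3 = 1043.471 km; 14.3 has 3 s.f., so the result keeps min(3, 3) = 3 s.f.
Rounded to 3 significant figures: 1.04 × 10³ km.

1.04 × 10³ km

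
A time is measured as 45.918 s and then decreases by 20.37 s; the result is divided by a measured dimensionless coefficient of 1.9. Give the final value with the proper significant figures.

45.918 s − 20.37 s = 25.548 s; the difference is limited to 2 decimal places (4 s.f.).
Carrying full precision, 25.548 ÷ 1.9 = 13.4463157895… s; 1.9 has 2 s.f., so the result keeps min(4, 2) = 2 s.f.
Rounded to 2 significant figures: 13 s.

13 s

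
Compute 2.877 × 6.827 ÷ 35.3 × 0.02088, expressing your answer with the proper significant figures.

2.877 × 6.827 ÷ 35.3 × 0.02088 = 0.011617844349…
Multiplication/division keeps the fewest significant figures: 2.877 → 4 s.f., 6.827 → 4 s.f., 35.3 → 3 s.f., 0.02088 → 4 s.f.; limit is 3.
Rounded to 3 significant figures: 0.0116.

0.0116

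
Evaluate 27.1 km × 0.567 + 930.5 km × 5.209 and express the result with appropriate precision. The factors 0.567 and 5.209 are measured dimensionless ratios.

27.1 × 0.567 = 15.3657 → 15.4 km (3 s.f., last digit at the 10^-1 place).
930.5 × 5.209 = 4846.9745 → 4847 km (4 s.f., last digit at the 10^0 place).
Sum: 4862.3402 km; keep the coarser place, 10^0.
Result: 4862 km.

4862 km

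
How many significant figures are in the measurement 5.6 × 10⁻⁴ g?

5.6 × 10⁻⁴: in scientific notation every digit of the coefficient is significant.

2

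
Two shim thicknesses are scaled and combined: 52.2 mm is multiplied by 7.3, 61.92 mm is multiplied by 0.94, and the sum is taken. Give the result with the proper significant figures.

4.4 × 10² mm

52.2 × 7.3 = 381.06 → 3.8 × 10² mm (2 s.f., last digit at the 10^1 place).
61.92 × 0.94 = 58.2048 → 58 mm (2 s.f., last digit at the 10^0 place).
Sum: 439.2648 mm; keep the coarser place, 10^1.
Result: 4.4 × 10² mm.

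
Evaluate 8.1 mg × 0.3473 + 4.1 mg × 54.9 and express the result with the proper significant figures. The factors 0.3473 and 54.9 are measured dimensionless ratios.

2.3 × 10² mg

8.1 × 0.3473 = 2.81313 → 2.8 mg (2 s.f., last digit at the 10^-1 place).
4.1 × 54.9 = 225.09 → 2.3 × 10² mg (2 s.f., last digit at the 10^1 place).
Sum: 227.90313 mg; keep the coarser place, 10^1.
Result: 2.3 × 10² mg.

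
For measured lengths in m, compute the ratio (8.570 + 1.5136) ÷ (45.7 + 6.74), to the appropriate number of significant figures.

0.192

8.570 + 1.5136 = 10.0836, limited to 3 d.p. → 5 s.f.; 45.7 + 6.74 = 52.44, limited to 1 d.p. → 3 s.f.
Carrying full precision, 10.0836 ÷ 52.44 = 0.192288329519…; keep min(5, 3) = 3 s.f.
Rounded to 3 significant figures: 0.192.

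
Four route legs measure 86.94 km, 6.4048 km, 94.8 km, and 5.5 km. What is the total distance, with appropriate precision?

86.94 km + 6.4048 km + 94.8 km + 5.5 km = 193.6448 km.
Addition/subtraction keeps the fewest decimal places: 86.94 → 2 decimal places, 6.4048 → 4 decimal places, 94.8 → 1 decimal place, 5.5 → 1 decimal place; limit is 1.
Rounded to 1 decimal place: 1.936 × 10^2 km.

1.936 × 10^2 km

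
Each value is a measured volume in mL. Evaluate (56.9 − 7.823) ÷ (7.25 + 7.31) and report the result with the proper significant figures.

3.37

56.9 − 7.823 = 49.077, limited to 1 d.p. → 3 s.f.; 7.25 + 7.31 = 14.56, limited to 2 d.p. → 4 s.f.
Carrying full precision, 49.077 ÷ 14.56 = 3.37067307692…; keep min(3, 4) = 3 s.f.
Rounded to 3 significant figures: 3.37.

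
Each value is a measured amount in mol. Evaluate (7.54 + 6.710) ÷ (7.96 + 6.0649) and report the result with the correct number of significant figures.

7.54 + 6.710 = 14.250, limited to 2 d.p. → 4 s.f.; 7.96 + 6.0649 = 14.0249, limited to 2 d.p. → 4 s.f.
Carrying full precision, 14.250 ÷ 14.0249 = 1.01605002531…; keep min(4, 4) = 4 s.f.
Rounded to 4 significant figures: 1.016.

1.016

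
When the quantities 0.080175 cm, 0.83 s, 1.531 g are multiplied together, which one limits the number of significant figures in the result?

0.080175 cm → 5 s.f.; 0.83 s → 2 s.f.; 1.531 g → 4 s.f.
The fewest is 2 significant figures, from 0.83 s.

0.83 s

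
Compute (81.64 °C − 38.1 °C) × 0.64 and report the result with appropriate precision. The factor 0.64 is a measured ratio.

28 °C

81.64 °C − 38.1 °C = 43.54 °C; the difference is limited to 1 decimal place (3 s.f.).
Carrying full precision, 43.54 × 0.64 = 27.8656 °C; 0.64 has 2 s.f., so the result keeps min(3, 2) = 2 s.f.
Rounded to 2 significant figures: 28 °C.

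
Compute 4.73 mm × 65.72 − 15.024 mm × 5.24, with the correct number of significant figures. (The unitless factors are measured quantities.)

4.73 × 65.72 = 310.8556 → 311 mm (3 s.f., last digit at the 10^0 place).
15.024 × 5.24 = 78.72576 → 78.7 mm (3 s.f., last digit at the 10^-1 place).
Difference: 232.12984 mm; keep the coarser place, 10^0.
Result: 232 mm.

232 mm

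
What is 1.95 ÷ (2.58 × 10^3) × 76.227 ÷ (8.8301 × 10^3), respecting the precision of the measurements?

6.52 × 10^-6

1.95 ÷ (2.58 × 10^3) × 76.227 ÷ (8.8301 × 10^3) = 0.00000652466339368…
Multiplication/division keeps the fewest significant figures: 1.95 → 3 s.f., 2.58 × 10^3 → 3 s.f., 76.227 → 5 s.f., 8.8301 × 10^3 → 5 s.f.; limit is 3.
Rounded to 3 significant figures: 6.52 × 10^-6.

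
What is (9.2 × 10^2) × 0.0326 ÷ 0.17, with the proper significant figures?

(9.2 × 10^2) × 0.0326 ÷ 0.17 = 176.423529412…
Multiplication/division keeps the fewest significant figures: 9.2 × 10^2 → 2 s.f., 0.0326 → 3 s.f., 0.17 → 2 s.f.; limit is 2.
Rounded to 2 significant figures: 1.8 × 10^2.

1.8 × 10^2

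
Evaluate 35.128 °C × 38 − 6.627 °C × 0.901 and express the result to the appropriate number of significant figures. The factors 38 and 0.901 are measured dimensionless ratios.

35.128 × 38 = 1334.864 → 1.3 × 10³ °C (2 s.f., last digit at the 10^2 place).
6.627 × 0.901 = 5.970927 → 5.97 °C (3 s.f., last digit at the 10^-2 place).
Difference: 1328.893073 °C; keep the coarser place, 10^2.
Result: 1.3 × 10³ °C.

1.3 × 10³ °C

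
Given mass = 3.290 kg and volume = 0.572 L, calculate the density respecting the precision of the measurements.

density = 3.290 kg ÷ 0.572 L = 5.75174825175… kg/L.
3.290 has 4 significant figures; 0.572 has 3.
Division/multiplication keeps the fewest: 3 significant figures.
Rounded: 5.75 kg/L.

5.75 kg/L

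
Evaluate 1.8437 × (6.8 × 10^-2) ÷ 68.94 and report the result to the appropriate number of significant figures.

1.8437 × (6.8 × 10^-2) ÷ 68.94 = 0.0018185610676…
Multiplication/division keeps the fewest significant figures: 1.8437 → 5 s.f., 6.8 × 10^-2 → 2 s.f., 68.94 → 4 s.f.; limit is 2.
Rounded to 2 significant figures: 0.0018.

0.0018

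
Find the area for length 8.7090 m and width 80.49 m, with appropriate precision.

area = 8.7090 m × 80.49 m = 700.98741 m².
8.7090 has 5 significant figures; 80.49 has 4.
Division/multiplication keeps the fewest: 4 significant figures.
Rounded: 701.0 m².

701.0 m²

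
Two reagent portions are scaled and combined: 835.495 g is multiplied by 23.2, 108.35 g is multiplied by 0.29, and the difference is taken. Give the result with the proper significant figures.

835.495 × 23.2 = 19383.484 → 1.94 × 10^4 g (3 s.f., last digit at the 10^2 place).
108.35 × 0.29 = 31.4215 → 31 g (2 s.f., last digit at the 10^0 place).
Difference: 19352.0625 g; keep the coarser place, 10^2.
Result: 1.94 × 10^4 g.

1.94 × 10^4 g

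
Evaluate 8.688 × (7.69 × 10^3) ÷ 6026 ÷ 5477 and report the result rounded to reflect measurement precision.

0.00202

8.688 × (7.69 × 10^3) ÷ 6026 ÷ 5477 = 0.00202429724374…
Multiplication/division keeps the fewest significant figures: 8.688 → 4 s.f., 7.69 × 10^3 → 3 s.f., 6026 → 4 s.f., 5477 → 4 s.f.; limit is 3.
Rounded to 3 significant figures: 0.00202.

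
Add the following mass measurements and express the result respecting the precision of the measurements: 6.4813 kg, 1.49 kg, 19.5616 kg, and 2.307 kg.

29.84 kg

6.4813 kg + 1.49 kg + 19.5616 kg + 2.307 kg = 29.8399 kg.
Addition/subtraction keeps the fewest decimal places: 6.4813 → 4 decimal places, 1.49 → 2 decimal places, 19.5616 → 4 decimal places, 2.307 → 3 decimal places; limit is 2.
Rounded to 2 decimal places: 29.84 kg.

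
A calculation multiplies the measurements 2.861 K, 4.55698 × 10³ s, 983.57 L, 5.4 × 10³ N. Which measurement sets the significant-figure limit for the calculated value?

5.4 × 10³ N

2.861 K → 4 s.f.; 4.55698 × 10³ s → 6 s.f.; 983.57 L → 5 s.f.; 5.4 × 10³ N → 2 s.f.
The fewest is 2 significant figures, from 5.4 × 10³ N.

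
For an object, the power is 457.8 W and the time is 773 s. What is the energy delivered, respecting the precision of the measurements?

3.54 × 10^5 J

energy delivered = 457.8 W × 773 s = 353879.4 J.
457.8 has 4 significant figures; 773 has 3.
Division/multiplication keeps the fewest: 3 significant figures.
Rounded: 3.54 × 10^5 J.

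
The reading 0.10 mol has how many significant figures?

0.10: leading zeros are not significant; trailing zeros after a decimal point are significant.

2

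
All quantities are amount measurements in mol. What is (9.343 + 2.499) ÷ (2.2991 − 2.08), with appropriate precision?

54

9.343 + 2.499 = 11.842, limited to 3 d.p. → 5 s.f.; 2.2991 − 2.08 = 0.2191, limited to 2 d.p. → 2 s.f.
Carrying full precision, 11.842 ÷ 0.2191 = 54.0483797353…; keep min(5, 2) = 2 s.f.
Rounded to 2 significant figures: 54.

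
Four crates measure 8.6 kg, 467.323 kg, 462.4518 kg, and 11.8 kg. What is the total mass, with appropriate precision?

8.6 kg + 467.323 kg + 462.4518 kg + 11.8 kg = 950.1748 kg.
Addition/subtraction keeps the fewest decimal places: 8.6 → 1 decimal place, 467.323 → 3 decimal places, 462.4518 → 4 decimal places, 11.8 → 1 decimal place; limit is 1.
Rounded to 1 decimal place: 950.2 kg.

950.2 kg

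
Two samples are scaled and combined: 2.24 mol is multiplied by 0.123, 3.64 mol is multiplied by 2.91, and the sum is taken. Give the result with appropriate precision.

10.9 mol

2.24 × 0.123 = 0.27552 → 0.276 mol (3 s.f., last digit at the 10^-3 place).
3.64 × 2.91 = 10.5924 → 10.6 mol (3 s.f., last digit at the 10^-1 place).
Sum: 10.86792 mol; keep the coarser place, 10^-1.
Result: 10.9 mol.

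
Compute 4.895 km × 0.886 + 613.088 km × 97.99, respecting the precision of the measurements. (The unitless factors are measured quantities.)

4.895 × 0.886 = 4.33697 → 4.34 km (3 s.f., last digit at the 10^-2 place).
613.088 × 97.99 = 60076.49312 → 6.008 × 10⁴ km (4 s.f., last digit at the 10^1 place).
Sum: 60080.83009 km; keep the coarser place, 10^1.
Result: 6.008 × 10⁴ km.

6.008 × 10⁴ km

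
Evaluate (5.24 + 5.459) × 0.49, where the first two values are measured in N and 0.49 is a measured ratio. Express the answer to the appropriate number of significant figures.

5.2 N

5.24 N + 5.459 N = 10.699 N; the sum is limited to 2 decimal places (4 s.f.).
Carrying full precision, 10.699 × 0.49 = 5.24251 N; 0.49 has 2 s.f., so the result keeps min(4, 2) = 2 s.f.
Rounded to 2 significant figures: 5.2 N.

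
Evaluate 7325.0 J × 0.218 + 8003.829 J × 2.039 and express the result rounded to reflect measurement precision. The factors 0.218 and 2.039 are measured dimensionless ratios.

1.792 × 10^4 J

7325.0 × 0.218 = 1596.85 → 1.60 × 10^3 J (3 s.f., last digit at the 10^1 place).
8003.829 × 2.039 = 16319.807331 → 1.632 × 10^4 J (4 s.f., last digit at the 10^1 place).
Sum: 17916.657331 J; keep the coarser place, 10^1.
Result: 1.792 × 10^4 J.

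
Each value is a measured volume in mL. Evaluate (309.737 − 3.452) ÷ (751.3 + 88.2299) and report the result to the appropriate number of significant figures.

309.737 − 3.452 = 306.285, limited to 3 d.p. → 6 s.f.; 751.3 + 88.2299 = 839.5299, limited to 1 d.p. → 4 s.f.
Carrying full precision, 306.285 ÷ 839.5299 = 0.364829174041…; keep min(6, 4) = 4 s.f.
Rounded to 4 significant figures: 0.3648.

0.3648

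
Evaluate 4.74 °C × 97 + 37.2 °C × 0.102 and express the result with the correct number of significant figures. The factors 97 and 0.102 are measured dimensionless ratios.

4.6 × 10^2 °C

4.74 × 97 = 459.78 → 4.6 × 10^2 °C (2 s.f., last digit at the 10^1 place).
37.2 × 0.102 = 3.7944 → 3.79 °C (3 s.f., last digit at the 10^-2 place).
Sum: 463.5744 °C; keep the coarser place, 10^1.
Result: 4.6 × 10^2 °C.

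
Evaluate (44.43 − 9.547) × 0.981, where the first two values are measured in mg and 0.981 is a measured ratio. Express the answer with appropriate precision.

44.43 mg − 9.547 mg = 34.883 mg; the difference is limited to 2 decimal places (4 s.f.).
Carrying full precision, 34.883 × 0.981 = 34.220223 mg; 0.981 has 3 s.f., so the result keeps min(4, 3) = 3 s.f.
Rounded to 3 significant figures: 34.2 mg.

34.2 mg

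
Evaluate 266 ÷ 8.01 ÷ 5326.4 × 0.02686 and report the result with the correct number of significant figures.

1.67 × 10⁻⁴

266 ÷ 8.01 ÷ 5326.4 × 0.02686 = 0.000167463957827…
Multiplication/division keeps the fewest significant figures: 266 → 3 s.f., 8.01 → 3 s.f., 5326.4 → 5 s.f., 0.02686 → 4 s.f.; limit is 3.
Rounded to 3 significant figures: 1.67 × 10⁻⁴.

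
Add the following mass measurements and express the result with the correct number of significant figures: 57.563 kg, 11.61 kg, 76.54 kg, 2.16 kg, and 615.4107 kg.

763.28 kg

57.563 kg + 11.61 kg + 76.54 kg + 2.16 kg + 615.4107 kg = 763.2837 kg.
Addition/subtraction keeps the fewest decimal places: 57.563 → 3 decimal places, 11.61 → 2 decimal places, 76.54 → 2 decimal places, 2.16 → 2 decimal places, 615.4107 → 4 decimal places; limit is 2.
Rounded to 2 decimal places: 763.28 kg.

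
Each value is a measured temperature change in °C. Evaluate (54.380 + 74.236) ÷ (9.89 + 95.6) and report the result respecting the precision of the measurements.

1.219

54.380 + 74.236 = 128.616, limited to 3 d.p. → 6 s.f.; 9.89 + 95.6 = 105.49, limited to 1 d.p. → 4 s.f.
Carrying full precision, 128.616 ÷ 105.49 = 1.21922457105…; keep min(6, 4) = 4 s.f.
Rounded to 4 significant figures: 1.219.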